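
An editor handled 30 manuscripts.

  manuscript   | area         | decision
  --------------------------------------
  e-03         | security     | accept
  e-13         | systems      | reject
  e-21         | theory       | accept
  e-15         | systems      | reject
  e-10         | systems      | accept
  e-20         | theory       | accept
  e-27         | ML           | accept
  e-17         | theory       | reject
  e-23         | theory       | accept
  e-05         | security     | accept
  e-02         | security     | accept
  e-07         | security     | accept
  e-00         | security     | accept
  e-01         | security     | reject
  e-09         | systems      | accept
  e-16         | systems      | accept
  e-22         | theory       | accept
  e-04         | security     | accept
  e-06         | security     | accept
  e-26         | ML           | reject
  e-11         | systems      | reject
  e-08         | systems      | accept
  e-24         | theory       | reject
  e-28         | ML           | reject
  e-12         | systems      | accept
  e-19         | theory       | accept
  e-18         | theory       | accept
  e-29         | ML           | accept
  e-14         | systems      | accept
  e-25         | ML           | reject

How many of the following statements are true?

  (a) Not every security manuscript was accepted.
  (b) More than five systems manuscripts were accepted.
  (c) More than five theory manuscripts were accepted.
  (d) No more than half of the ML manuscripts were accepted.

4

(a) security: |A| = 8, |A ∩ B| = 7; needs A ⊄ B (|A ∖ B| ≥ 1) — true.
(b) systems: |A| = 9, |A ∩ B| = 6; needs |A ∩ B| > 5 — true.
(c) theory: |A| = 8, |A ∩ B| = 6; needs |A ∩ B| > 5 — true.
(d) ML: |A| = 5, |A ∩ B| = 2; needs |A ∩ B| ≤ |A ∖ B| — true.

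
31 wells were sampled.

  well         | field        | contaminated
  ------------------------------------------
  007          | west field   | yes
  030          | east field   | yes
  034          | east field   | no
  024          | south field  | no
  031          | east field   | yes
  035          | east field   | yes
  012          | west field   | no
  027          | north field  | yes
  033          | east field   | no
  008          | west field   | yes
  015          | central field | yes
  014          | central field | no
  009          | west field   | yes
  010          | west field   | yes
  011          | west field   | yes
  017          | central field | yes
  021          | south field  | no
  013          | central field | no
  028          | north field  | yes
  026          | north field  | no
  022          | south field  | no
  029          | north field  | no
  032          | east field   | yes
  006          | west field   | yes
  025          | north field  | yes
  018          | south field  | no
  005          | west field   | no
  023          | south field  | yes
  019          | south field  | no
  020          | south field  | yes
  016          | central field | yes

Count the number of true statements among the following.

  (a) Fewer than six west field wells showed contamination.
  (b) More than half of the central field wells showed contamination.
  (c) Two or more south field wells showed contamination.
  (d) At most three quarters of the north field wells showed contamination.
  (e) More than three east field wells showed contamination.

(a) west field: |A| = 8, |A ∩ B| = 6; needs |A ∩ B| < 6 — false.
(b) central field: |A| = 5, |A ∩ B| = 3; needs |A ∩ B| > |A ∖ B| — true.
(c) south field: |A| = 7, |A ∩ B| = 2; needs |A ∩ B| ≥ 2 — true.
(d) north field: |A| = 5, |A ∩ B| = 3; needs |A ∩ B| / |A| ≤ 3/4 — true.
(e) east field: |A| = 6, |A ∩ B| = 4; needs |A ∩ B| > 3 — true.

4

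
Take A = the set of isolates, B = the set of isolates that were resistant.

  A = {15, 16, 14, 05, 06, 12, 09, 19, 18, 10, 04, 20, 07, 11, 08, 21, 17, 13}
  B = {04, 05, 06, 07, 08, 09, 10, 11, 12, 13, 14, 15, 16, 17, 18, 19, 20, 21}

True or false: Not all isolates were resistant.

False

'Not all isolates were resistant' holds iff A ⊄ B (|A ∖ B| ≥ 1).
|A| = 18, |A ∩ B| = 18, |A ∖ B| = 0.
So the statement is false.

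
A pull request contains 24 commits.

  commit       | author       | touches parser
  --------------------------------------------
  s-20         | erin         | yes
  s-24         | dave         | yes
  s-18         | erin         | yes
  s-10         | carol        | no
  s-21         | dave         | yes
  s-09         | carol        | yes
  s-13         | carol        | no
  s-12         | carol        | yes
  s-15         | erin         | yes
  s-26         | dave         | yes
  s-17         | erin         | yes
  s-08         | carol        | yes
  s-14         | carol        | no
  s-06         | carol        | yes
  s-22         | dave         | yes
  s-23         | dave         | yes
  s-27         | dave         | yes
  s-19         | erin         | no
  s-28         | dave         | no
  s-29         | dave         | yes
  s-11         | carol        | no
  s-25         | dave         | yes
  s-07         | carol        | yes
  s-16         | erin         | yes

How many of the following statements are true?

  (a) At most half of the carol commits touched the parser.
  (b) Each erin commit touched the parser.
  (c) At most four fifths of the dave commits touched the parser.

0

(a) carol: |A| = 9, |A ∩ B| = 5; needs |A ∩ B| ≤ |A ∖ B| — false.
(b) erin: |A| = 6, |A ∩ B| = 5; needs A ⊆ B, i.e. every element of A is in B (|A ∖ B| = 0) — false.
(c) dave: |A| = 9, |A ∩ B| = 8; needs |A ∩ B| / |A| ≤ 4/5 — false.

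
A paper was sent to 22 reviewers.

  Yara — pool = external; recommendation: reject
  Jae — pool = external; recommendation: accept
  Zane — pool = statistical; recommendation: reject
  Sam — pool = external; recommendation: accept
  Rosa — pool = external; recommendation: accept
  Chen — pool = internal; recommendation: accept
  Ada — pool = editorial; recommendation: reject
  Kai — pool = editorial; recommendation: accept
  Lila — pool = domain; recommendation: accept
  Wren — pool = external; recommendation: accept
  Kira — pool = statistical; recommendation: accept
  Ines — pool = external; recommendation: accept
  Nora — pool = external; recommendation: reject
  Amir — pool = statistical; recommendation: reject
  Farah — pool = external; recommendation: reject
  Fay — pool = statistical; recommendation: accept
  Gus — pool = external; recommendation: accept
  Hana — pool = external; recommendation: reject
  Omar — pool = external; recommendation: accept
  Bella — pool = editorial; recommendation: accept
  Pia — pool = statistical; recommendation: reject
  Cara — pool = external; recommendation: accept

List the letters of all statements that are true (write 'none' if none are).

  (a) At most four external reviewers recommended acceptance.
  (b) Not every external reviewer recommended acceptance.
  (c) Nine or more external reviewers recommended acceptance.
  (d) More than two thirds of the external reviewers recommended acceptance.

|A| = 12, |A ∩ B| = 8, |A ∖ B| = 4.
(a) |A ∩ B| ≤ 4: fails.
(b) A ⊄ B (|A ∖ B| ≥ 1): holds.
(c) |A ∩ B| ≥ 9: fails.
(d) |A ∩ B| / |A| > 2/3: fails.

(b)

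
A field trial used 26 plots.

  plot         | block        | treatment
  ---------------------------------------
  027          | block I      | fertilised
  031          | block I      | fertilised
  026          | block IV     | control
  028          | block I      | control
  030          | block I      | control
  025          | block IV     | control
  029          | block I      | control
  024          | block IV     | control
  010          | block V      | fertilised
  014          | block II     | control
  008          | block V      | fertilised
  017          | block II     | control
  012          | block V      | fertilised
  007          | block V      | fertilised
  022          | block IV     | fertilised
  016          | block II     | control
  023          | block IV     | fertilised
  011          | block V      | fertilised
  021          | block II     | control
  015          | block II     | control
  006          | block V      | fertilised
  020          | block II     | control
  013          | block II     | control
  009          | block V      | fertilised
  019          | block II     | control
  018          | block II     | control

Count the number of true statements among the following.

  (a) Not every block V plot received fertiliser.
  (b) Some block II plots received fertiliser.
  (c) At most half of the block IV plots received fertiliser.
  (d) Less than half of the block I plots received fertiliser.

(a) block V: |A| = 7, |A ∩ B| = 7; needs A ⊄ B (|A ∖ B| ≥ 1) — false.
(b) block II: |A| = 9, |A ∩ B| = 0; needs A ∩ B ≠ ∅ (|A ∩ B| ≥ 1) — false.
(c) block IV: |A| = 5, |A ∩ B| = 2; needs |A ∩ B| ≤ |A ∖ B| — true.
(d) block I: |A| = 5, |A ∩ B| = 2; needs |A ∩ B| < |A ∖ B| — true.

2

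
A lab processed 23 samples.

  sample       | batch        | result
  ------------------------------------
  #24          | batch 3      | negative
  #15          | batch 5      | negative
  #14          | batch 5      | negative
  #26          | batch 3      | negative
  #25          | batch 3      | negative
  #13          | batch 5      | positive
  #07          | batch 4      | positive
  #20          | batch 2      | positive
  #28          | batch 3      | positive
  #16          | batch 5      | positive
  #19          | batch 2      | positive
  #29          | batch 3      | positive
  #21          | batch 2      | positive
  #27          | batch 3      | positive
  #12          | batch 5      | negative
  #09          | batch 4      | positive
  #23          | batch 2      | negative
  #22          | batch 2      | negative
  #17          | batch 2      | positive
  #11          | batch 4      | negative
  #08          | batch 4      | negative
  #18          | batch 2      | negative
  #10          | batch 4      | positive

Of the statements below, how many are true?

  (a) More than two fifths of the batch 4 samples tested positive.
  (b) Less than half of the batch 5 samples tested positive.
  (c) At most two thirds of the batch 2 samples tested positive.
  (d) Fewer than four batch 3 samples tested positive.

4

(a) batch 4: |A| = 5, |A ∩ B| = 3; needs |A ∩ B| / |A| > 2/5 — true.
(b) batch 5: |A| = 5, |A ∩ B| = 2; needs |A ∩ B| < |A ∖ B| — true.
(c) batch 2: |A| = 7, |A ∩ B| = 4; needs |A ∩ B| / |A| ≤ 2/3 — true.
(d) batch 3: |A| = 6, |A ∩ B| = 3; needs |A ∩ B| < 4 — true.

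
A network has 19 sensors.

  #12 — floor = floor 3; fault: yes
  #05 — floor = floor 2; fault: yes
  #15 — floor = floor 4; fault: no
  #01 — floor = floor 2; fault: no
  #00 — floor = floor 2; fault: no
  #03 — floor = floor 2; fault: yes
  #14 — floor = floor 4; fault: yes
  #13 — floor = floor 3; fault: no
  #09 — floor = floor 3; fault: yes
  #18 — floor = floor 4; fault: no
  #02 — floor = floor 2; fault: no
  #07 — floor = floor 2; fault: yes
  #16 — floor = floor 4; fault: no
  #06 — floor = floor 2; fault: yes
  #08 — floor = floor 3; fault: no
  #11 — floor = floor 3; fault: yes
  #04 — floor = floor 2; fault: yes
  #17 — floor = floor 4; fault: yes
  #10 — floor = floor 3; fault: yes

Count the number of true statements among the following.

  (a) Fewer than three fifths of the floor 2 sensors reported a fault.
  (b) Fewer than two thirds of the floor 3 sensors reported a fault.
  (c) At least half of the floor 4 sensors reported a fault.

(a) floor 2: |A| = 8, |A ∩ B| = 5; needs |A ∩ B| / |A| < 3/5 — false.
(b) floor 3: |A| = 6, |A ∩ B| = 4; needs |A ∩ B| / |A| < 2/3 — false.
(c) floor 4: |A| = 5, |A ∩ B| = 2; needs |A ∩ B| ≥ |A ∖ B| — false.

0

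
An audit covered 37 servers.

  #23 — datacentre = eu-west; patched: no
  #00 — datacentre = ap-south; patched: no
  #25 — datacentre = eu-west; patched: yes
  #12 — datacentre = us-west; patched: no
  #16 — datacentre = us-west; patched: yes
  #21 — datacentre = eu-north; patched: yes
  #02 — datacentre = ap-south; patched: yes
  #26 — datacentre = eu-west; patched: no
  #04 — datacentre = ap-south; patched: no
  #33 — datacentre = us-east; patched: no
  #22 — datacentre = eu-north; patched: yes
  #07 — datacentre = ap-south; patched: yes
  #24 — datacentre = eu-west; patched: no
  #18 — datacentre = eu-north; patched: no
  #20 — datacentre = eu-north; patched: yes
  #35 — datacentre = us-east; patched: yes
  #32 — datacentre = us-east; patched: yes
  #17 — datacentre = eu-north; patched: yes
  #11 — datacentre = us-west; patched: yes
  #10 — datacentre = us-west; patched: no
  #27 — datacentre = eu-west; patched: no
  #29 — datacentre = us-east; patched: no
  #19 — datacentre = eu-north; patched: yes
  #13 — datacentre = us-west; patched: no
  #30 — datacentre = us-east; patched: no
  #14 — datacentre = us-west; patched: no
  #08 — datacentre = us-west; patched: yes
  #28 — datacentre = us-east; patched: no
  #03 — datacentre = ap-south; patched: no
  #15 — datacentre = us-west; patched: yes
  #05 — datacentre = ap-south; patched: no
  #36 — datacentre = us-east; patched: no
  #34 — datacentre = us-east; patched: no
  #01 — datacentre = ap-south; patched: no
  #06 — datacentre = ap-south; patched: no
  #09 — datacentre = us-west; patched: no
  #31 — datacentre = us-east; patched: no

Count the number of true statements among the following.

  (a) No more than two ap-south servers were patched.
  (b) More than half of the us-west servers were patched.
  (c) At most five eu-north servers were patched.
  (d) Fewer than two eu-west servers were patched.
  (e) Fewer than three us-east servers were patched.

4

(a) ap-south: |A| = 8, |A ∩ B| = 2; needs |A ∩ B| ≤ 2 — true.
(b) us-west: |A| = 9, |A ∩ B| = 4; needs |A ∩ B| > |A ∖ B| — false.
(c) eu-north: |A| = 6, |A ∩ B| = 5; needs |A ∩ B| ≤ 5 — true.
(d) eu-west: |A| = 5, |A ∩ B| = 1; needs |A ∩ B| < 2 — true.
(e) us-east: |A| = 9, |A ∩ B| = 2; needs |A ∩ B| < 3 — true.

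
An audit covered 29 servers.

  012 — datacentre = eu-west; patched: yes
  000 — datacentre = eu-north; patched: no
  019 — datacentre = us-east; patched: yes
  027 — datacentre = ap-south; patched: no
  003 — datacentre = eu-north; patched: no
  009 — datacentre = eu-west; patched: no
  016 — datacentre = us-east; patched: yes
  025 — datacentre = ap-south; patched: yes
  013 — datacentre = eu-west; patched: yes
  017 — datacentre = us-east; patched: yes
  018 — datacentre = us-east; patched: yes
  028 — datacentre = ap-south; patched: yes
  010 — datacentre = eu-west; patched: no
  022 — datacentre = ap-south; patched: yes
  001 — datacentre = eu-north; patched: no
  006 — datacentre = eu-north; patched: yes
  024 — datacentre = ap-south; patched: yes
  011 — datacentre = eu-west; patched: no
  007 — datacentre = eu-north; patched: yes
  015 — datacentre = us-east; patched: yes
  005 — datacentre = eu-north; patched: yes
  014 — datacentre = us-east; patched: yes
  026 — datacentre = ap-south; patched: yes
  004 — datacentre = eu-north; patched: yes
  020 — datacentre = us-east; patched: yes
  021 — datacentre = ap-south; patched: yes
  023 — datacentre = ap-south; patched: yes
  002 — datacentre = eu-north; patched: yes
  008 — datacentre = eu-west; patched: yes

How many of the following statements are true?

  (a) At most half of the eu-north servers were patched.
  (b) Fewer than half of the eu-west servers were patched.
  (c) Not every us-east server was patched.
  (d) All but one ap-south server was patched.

1

(a) eu-north: |A| = 8, |A ∩ B| = 5; needs |A ∩ B| ≤ |A ∖ B| — false.
(b) eu-west: |A| = 6, |A ∩ B| = 3; needs |A ∩ B| < |A ∖ B| — false.
(c) us-east: |A| = 7, |A ∩ B| = 7; needs A ⊄ B (|A ∖ B| ≥ 1) — false.
(d) ap-south: |A| = 8, |A ∩ B| = 7; needs |A ∖ B| = 1 — true.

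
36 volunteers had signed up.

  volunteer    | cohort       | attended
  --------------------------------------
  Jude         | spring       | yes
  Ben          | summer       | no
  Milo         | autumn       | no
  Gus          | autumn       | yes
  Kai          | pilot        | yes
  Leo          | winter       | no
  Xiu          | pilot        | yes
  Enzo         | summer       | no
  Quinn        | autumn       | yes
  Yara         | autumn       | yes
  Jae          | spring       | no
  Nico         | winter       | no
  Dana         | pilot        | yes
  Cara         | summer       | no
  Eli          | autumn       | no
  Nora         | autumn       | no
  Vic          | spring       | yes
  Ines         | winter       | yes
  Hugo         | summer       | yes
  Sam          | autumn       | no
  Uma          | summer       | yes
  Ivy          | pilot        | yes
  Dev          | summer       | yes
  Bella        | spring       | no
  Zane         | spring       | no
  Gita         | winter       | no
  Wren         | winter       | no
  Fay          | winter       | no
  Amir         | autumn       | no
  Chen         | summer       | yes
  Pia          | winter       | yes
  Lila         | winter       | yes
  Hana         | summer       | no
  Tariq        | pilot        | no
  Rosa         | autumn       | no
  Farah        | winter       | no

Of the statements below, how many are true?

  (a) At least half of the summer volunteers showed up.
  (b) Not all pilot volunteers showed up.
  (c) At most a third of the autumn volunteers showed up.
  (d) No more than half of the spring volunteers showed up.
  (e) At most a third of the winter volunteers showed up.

5

(a) summer: |A| = 8, |A ∩ B| = 4; needs |A ∩ B| ≥ |A ∖ B| — true.
(b) pilot: |A| = 5, |A ∩ B| = 4; needs A ⊄ B (|A ∖ B| ≥ 1) — true.
(c) autumn: |A| = 9, |A ∩ B| = 3; needs |A ∩ B| / |A| ≤ 1/3 — true.
(d) spring: |A| = 5, |A ∩ B| = 2; needs |A ∩ B| ≤ |A ∖ B| — true.
(e) winter: |A| = 9, |A ∩ B| = 3; needs |A ∩ B| / |A| ≤ 1/3 — true.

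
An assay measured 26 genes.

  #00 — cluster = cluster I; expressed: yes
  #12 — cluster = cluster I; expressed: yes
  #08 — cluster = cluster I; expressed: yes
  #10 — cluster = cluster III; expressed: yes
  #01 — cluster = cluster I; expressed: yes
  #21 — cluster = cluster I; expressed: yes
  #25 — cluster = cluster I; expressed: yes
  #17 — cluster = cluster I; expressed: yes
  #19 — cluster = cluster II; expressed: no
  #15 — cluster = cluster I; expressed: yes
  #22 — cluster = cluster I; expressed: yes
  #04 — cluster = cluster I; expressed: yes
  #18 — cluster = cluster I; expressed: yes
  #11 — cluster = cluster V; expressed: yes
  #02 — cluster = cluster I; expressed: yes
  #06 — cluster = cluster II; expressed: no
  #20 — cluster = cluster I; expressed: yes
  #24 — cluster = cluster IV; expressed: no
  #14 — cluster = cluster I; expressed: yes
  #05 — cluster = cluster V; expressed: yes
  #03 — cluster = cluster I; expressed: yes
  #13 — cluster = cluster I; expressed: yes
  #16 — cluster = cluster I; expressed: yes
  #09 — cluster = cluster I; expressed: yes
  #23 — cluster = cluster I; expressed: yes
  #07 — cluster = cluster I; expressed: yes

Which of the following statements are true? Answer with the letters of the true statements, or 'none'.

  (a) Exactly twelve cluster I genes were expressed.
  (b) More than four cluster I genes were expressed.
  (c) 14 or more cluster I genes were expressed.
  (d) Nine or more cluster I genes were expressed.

(b), (c), (d)

|A| = 20, |A ∩ B| = 20, |A ∖ B| = 0.
(a) |A ∩ B| = 12: fails.
(b) |A ∩ B| > 4: holds.
(c) |A ∩ B| ≥ 14: holds.
(d) |A ∩ B| ≥ 9: holds.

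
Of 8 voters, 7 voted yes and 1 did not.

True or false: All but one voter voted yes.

True

Truth condition: |A ∖ B| = 1.
|A| = 8, |A ∩ B| = 7, |A ∖ B| = 1.
|A ∖ B| = 1, so the statement is true.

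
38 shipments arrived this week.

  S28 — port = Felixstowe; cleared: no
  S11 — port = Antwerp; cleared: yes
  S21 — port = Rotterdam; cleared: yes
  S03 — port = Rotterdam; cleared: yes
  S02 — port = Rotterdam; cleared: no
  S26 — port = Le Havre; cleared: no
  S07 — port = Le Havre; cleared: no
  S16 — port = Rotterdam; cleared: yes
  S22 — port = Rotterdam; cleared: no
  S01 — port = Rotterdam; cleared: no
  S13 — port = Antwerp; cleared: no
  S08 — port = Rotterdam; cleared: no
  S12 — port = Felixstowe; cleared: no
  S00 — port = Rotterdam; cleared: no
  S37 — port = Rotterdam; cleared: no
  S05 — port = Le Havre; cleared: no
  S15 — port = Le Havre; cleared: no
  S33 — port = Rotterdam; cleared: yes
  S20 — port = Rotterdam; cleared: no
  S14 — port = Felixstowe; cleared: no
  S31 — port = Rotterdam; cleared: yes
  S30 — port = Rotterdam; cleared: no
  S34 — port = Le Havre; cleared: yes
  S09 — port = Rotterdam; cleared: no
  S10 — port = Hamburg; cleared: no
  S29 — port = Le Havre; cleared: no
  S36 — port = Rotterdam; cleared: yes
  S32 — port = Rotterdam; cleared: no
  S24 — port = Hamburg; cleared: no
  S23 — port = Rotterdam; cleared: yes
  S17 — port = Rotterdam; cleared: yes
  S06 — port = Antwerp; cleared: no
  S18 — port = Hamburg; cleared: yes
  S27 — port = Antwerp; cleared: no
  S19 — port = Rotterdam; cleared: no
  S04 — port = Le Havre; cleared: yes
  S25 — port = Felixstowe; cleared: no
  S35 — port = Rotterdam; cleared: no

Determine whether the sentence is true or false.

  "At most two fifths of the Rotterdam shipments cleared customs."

'At most two fifths of the Rotterdam shipments cleared customs' holds iff |A ∩ B| / |A| ≤ 2/5.
|A| = 20, |A ∩ B| = 8, |A ∖ B| = 12.
|A ∩ B|/|A| = 8/20, so the statement is true.

True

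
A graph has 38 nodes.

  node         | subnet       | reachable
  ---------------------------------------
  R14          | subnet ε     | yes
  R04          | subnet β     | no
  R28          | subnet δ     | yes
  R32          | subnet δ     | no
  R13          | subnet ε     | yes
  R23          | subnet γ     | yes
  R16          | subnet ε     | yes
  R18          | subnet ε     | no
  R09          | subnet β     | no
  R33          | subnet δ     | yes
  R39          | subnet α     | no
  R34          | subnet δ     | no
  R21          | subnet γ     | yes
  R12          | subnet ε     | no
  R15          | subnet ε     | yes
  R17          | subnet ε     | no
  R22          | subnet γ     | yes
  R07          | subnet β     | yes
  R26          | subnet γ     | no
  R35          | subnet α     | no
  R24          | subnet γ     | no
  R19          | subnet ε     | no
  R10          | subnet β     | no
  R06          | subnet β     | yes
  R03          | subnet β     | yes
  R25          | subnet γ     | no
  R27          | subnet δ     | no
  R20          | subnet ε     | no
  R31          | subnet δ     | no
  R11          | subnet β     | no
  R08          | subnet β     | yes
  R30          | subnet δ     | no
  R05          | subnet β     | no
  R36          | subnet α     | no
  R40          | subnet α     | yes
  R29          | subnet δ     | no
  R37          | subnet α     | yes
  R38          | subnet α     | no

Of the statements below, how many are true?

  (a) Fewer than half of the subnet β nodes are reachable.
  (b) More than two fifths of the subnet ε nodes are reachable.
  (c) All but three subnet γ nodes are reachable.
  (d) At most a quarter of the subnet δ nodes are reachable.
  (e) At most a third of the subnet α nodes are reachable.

(a) subnet β: |A| = 9, |A ∩ B| = 4; needs |A ∩ B| < |A ∖ B| — true.
(b) subnet ε: |A| = 9, |A ∩ B| = 4; needs |A ∩ B| / |A| > 2/5 — true.
(c) subnet γ: |A| = 6, |A ∩ B| = 3; needs |A ∖ B| = 3 — true.
(d) subnet δ: |A| = 8, |A ∩ B| = 2; needs |A ∩ B| / |A| ≤ 1/4 — true.
(e) subnet α: |A| = 6, |A ∩ B| = 2; needs |A ∩ B| / |A| ≤ 1/3 — true.

5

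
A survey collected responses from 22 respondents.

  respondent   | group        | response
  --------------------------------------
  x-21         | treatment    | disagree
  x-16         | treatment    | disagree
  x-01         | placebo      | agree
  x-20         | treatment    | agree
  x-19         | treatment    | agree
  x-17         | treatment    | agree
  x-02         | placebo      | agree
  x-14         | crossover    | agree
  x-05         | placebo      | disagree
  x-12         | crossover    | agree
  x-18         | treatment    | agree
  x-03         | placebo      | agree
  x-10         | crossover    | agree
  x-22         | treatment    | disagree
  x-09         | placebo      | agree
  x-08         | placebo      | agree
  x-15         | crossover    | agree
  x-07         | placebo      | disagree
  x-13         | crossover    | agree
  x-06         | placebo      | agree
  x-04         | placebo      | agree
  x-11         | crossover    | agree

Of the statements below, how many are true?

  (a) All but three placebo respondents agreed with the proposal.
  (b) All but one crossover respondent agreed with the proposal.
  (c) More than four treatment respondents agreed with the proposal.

(a) placebo: |A| = 9, |A ∩ B| = 7; needs |A ∖ B| = 3 — false.
(b) crossover: |A| = 6, |A ∩ B| = 6; needs |A ∖ B| = 1 — false.
(c) treatment: |A| = 7, |A ∩ B| = 4; needs |A ∩ B| > 4 — false.

0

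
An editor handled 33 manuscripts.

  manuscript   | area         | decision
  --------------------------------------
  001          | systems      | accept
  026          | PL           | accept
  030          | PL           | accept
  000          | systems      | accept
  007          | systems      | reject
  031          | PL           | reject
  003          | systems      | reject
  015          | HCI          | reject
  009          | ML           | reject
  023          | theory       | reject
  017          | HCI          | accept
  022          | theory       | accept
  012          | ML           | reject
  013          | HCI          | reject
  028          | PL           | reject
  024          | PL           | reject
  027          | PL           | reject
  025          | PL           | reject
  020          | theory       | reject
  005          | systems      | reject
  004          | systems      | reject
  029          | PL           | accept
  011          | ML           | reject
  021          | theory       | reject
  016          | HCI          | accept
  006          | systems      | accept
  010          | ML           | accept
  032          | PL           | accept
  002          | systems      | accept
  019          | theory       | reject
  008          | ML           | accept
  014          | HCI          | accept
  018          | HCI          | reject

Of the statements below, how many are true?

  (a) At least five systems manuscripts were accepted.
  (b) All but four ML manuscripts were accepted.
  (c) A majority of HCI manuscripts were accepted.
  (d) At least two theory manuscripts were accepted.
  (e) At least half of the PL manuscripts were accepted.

(a) systems: |A| = 8, |A ∩ B| = 4; needs |A ∩ B| ≥ 5 — false.
(b) ML: |A| = 5, |A ∩ B| = 2; needs |A ∖ B| = 4 — false.
(c) HCI: |A| = 6, |A ∩ B| = 3; needs |A ∩ B| > |A ∖ B| — false.
(d) theory: |A| = 5, |A ∩ B| = 1; needs |A ∩ B| ≥ 2 — false.
(e) PL: |A| = 9, |A ∩ B| = 4; needs |A ∩ B| ≥ |A ∖ B| — false.

0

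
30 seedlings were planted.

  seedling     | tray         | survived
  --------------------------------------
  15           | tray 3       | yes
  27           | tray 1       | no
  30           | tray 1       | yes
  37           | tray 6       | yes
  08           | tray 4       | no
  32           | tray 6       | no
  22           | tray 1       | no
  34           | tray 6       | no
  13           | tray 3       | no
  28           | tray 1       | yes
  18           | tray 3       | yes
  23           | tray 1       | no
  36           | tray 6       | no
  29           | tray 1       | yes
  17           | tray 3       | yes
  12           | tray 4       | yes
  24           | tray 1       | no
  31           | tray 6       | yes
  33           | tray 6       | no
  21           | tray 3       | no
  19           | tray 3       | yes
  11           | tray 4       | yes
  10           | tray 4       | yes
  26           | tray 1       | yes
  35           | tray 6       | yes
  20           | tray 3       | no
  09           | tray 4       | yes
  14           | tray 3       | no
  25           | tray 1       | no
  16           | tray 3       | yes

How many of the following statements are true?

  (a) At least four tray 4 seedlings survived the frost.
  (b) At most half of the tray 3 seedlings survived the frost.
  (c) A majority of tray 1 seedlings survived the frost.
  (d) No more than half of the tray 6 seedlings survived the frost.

2

(a) tray 4: |A| = 5, |A ∩ B| = 4; needs |A ∩ B| ≥ 4 — true.
(b) tray 3: |A| = 9, |A ∩ B| = 5; needs |A ∩ B| ≤ |A ∖ B| — false.
(c) tray 1: |A| = 9, |A ∩ B| = 4; needs |A ∩ B| > |A ∖ B| — false.
(d) tray 6: |A| = 7, |A ∩ B| = 3; needs |A ∩ B| ≤ |A ∖ B| — true.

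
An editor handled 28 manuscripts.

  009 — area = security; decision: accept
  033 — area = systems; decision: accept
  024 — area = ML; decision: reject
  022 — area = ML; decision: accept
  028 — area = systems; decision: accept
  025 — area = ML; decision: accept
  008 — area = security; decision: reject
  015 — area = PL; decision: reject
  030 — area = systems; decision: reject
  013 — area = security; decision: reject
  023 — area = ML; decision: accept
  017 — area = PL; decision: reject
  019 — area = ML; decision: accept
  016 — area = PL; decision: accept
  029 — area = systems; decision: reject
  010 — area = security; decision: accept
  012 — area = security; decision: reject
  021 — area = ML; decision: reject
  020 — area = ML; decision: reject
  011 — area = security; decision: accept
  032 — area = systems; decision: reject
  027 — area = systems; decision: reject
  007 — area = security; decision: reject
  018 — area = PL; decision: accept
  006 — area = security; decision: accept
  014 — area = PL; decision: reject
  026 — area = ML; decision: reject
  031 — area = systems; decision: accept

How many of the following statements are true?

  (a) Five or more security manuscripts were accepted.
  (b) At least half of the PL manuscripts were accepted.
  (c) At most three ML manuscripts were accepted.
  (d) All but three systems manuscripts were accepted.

(a) security: |A| = 8, |A ∩ B| = 4; needs |A ∩ B| ≥ 5 — false.
(b) PL: |A| = 5, |A ∩ B| = 2; needs |A ∩ B| ≥ |A ∖ B| — false.
(c) ML: |A| = 8, |A ∩ B| = 4; needs |A ∩ B| ≤ 3 — false.
(d) systems: |A| = 7, |A ∩ B| = 3; needs |A ∖ B| = 3 — false.

0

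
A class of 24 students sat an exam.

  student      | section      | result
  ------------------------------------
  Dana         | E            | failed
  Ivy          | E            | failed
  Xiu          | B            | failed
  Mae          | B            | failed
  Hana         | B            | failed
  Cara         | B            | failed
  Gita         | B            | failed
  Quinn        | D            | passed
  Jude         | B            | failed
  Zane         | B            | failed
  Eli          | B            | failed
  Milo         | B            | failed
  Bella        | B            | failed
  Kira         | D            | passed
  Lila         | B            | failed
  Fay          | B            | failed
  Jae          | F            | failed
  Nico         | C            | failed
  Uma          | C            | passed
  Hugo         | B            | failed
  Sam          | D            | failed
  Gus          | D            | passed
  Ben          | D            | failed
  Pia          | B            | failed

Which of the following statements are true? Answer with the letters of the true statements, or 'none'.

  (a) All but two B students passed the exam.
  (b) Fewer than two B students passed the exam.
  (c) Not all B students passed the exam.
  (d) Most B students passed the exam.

(b), (c)

|A| = 14, |A ∩ B| = 0, |A ∖ B| = 14.
(a) |A ∖ B| = 2: fails.
(b) |A ∩ B| < 2: holds.
(c) A ⊄ B (|A ∖ B| ≥ 1): holds.
(d) |A ∩ B| > |A ∖ B|: fails.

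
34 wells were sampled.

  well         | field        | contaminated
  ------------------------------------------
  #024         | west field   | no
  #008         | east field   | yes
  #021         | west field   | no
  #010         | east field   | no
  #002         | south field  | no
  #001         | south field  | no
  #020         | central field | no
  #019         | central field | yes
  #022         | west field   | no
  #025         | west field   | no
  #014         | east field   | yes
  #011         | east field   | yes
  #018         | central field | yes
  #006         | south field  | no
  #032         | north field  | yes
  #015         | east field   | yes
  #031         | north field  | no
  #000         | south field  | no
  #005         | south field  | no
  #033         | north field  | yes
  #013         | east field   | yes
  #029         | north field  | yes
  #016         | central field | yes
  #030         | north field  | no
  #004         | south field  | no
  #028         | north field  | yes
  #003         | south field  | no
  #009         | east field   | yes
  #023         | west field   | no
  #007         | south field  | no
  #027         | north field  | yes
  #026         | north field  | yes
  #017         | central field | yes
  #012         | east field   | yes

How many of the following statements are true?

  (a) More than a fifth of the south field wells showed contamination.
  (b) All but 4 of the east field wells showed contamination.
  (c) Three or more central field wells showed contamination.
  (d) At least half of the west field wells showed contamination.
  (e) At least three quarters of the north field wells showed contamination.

2

(a) south field: |A| = 8, |A ∩ B| = 0; needs |A ∩ B| / |A| > 1/5 — false.
(b) east field: |A| = 8, |A ∩ B| = 7; needs |A ∖ B| = 4 — false.
(c) central field: |A| = 5, |A ∩ B| = 4; needs |A ∩ B| ≥ 3 — true.
(d) west field: |A| = 5, |A ∩ B| = 0; needs |A ∩ B| ≥ |A ∖ B| — false.
(e) north field: |A| = 8, |A ∩ B| = 6; needs |A ∩ B| / |A| ≥ 3/4 — true.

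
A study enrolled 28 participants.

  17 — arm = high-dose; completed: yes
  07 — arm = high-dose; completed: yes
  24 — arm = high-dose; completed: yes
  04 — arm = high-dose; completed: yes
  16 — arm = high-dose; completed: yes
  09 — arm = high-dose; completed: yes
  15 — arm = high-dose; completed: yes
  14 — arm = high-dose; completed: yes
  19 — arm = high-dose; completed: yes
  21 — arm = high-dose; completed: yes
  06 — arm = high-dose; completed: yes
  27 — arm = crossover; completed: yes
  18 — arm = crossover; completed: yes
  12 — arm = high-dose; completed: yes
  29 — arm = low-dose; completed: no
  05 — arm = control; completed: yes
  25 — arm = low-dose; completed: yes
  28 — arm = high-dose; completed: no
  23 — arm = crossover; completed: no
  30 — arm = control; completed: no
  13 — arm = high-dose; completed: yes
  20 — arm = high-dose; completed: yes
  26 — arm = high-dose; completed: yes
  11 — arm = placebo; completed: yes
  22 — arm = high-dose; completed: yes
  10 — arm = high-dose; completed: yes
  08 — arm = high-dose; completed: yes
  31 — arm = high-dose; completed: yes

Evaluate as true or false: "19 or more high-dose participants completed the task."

Truth condition: |A ∩ B| ≥ 19.
|A| = 20, |A ∩ B| = 19, |A ∖ B| = 1.
|A ∩ B| = 19, so the statement is true.

True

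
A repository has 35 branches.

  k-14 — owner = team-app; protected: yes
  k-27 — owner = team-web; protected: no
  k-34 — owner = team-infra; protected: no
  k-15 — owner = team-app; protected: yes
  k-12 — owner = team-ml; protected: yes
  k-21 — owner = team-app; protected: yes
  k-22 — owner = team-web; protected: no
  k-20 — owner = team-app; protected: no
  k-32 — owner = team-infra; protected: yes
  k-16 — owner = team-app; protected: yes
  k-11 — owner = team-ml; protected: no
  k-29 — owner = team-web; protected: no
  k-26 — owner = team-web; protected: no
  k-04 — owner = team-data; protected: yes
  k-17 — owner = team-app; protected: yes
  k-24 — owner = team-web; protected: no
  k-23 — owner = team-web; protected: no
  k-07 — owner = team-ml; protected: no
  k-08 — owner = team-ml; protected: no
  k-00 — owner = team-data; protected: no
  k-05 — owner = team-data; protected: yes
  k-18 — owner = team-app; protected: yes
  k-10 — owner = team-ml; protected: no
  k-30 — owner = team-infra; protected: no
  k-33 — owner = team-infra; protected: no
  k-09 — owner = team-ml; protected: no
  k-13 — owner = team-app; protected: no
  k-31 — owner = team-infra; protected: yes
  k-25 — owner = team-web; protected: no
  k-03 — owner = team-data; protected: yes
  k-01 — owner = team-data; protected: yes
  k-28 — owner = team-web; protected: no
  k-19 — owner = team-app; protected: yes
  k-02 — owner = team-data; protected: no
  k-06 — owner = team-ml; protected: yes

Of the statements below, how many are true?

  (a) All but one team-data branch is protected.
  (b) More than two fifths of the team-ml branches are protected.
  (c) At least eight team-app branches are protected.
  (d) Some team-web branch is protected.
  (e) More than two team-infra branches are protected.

(a) team-data: |A| = 6, |A ∩ B| = 4; needs |A ∖ B| = 1 — false.
(b) team-ml: |A| = 7, |A ∩ B| = 2; needs |A ∩ B| / |A| > 2/5 — false.
(c) team-app: |A| = 9, |A ∩ B| = 7; needs |A ∩ B| ≥ 8 — false.
(d) team-web: |A| = 8, |A ∩ B| = 0; needs A ∩ B ≠ ∅ (|A ∩ B| ≥ 1) — false.
(e) team-infra: |A| = 5, |A ∩ B| = 2; needs |A ∩ B| > 2 — false.

0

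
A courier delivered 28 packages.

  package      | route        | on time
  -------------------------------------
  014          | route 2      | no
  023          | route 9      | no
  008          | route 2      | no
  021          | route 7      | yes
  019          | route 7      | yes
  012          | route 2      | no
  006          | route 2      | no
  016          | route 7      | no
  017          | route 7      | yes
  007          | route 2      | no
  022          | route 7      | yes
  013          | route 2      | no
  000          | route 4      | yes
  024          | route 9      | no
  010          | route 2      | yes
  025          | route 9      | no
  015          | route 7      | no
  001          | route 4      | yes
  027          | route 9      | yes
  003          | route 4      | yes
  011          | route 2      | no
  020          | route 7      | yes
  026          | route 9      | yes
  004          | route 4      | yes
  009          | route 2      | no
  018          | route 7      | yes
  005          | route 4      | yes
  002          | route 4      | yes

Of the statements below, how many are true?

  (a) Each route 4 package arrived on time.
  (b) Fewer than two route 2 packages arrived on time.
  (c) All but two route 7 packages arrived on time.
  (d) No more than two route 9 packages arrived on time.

(a) route 4: |A| = 6, |A ∩ B| = 6; needs A ⊆ B, i.e. every element of A is in B (|A ∖ B| = 0) — true.
(b) route 2: |A| = 9, |A ∩ B| = 1; needs |A ∩ B| < 2 — true.
(c) route 7: |A| = 8, |A ∩ B| = 6; needs |A ∖ B| = 2 — true.
(d) route 9: |A| = 5, |A ∩ B| = 2; needs |A ∩ B| ≤ 2 — true.

4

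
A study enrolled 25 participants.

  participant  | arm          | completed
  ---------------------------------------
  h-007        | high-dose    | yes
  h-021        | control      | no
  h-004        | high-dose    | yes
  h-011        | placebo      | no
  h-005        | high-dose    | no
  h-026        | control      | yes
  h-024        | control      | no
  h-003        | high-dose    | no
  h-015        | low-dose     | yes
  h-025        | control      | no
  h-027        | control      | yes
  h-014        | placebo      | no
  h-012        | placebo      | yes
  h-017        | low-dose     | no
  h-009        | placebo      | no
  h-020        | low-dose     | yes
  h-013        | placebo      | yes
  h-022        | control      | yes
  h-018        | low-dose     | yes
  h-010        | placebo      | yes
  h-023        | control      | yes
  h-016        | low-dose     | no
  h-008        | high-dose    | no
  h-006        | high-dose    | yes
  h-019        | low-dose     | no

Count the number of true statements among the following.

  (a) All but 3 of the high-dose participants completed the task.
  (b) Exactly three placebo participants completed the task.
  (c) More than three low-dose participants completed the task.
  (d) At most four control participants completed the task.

3

(a) high-dose: |A| = 6, |A ∩ B| = 3; needs |A ∖ B| = 3 — true.
(b) placebo: |A| = 6, |A ∩ B| = 3; needs |A ∩ B| = 3 — true.
(c) low-dose: |A| = 6, |A ∩ B| = 3; needs |A ∩ B| > 3 — false.
(d) control: |A| = 7, |A ∩ B| = 4; needs |A ∩ B| ≤ 4 — true.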